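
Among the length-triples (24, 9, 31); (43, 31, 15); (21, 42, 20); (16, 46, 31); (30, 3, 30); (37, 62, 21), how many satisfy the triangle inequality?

4

(9,24,31): 9+24 > 31 → valid
(15,31,43): 15+31 > 43 → valid
(20,21,42): 20+21 ≤ 42 → not valid
(16,31,46): 16+31 > 46 → valid
(3,30,30): 3+30 > 30 → valid
(21,37,62): 21+37 ≤ 62 → not valid
4 of the 6 triples form a triangle.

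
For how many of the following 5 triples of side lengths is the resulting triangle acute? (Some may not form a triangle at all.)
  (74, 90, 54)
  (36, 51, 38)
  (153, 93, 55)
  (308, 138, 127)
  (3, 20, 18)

(74,90,54): 54²+74² = 8392 > 8100 = 90² → acute
(36,51,38): 36²+38² = 2740 > 2601 = 51² → acute
(153,93,55): 55+93 ≤ 153, not a triangle
(308,138,127): 127+138 ≤ 308, not a triangle
(3,20,18): 3²+18² = 333 < 400 = 20² → obtuse
2 of the 5 are acute.

2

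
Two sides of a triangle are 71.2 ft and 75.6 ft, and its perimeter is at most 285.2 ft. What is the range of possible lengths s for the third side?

4.4 < s ≤ 138.4

Triangle inequality alone gives 4.4 < s < 146.8.
The perimeter condition gives s ≤ 285.2 − 71.2 − 75.6 = 138.4.
Intersecting the two: 4.4 < s ≤ 138.4.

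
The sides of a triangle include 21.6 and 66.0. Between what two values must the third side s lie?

44.4 < s < 87.6

By the triangle inequality, s must be less than 21.6 + 66.0 = 87.6 and greater than |21.6 − 66.0| = 44.4.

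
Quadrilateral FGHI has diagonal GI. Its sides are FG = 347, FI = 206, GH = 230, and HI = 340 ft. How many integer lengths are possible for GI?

411

From triangle FGI: 141 < GI < 553.
From triangle HGI: 110 < GI < 570.
Intersection: 141 < GI < 553, so integers 142 through 552: 411 values.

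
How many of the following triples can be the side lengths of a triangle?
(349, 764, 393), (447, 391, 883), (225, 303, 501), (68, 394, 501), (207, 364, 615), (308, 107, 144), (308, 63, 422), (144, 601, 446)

(349,393,764): 349+393 ≤ 764 → not valid
(391,447,883): 391+447 ≤ 883 → not valid
(225,303,501): 225+303 > 501 → valid
(68,394,501): 68+394 ≤ 501 → not valid
(207,364,615): 207+364 ≤ 615 → not valid
(107,144,308): 107+144 ≤ 308 → not valid
(63,308,422): 63+308 ≤ 422 → not valid
(144,446,601): 144+446 ≤ 601 → not valid
1 of the 8 triples forms a triangle.

1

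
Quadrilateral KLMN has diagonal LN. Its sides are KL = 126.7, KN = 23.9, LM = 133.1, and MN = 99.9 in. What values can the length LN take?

From triangle KLN: |126.7 − 23.9| < LN < 126.7 + 23.9, i.e. 102.8 < LN < 150.6.
From triangle MLN: 33.2 < LN < 233.0.
Both must hold, so LN lies in the intersection.

102.8 < LN < 150.6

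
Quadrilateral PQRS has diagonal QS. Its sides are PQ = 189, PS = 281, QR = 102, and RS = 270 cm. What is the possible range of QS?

From triangle PQS: |189 − 281| < QS < 189 + 281, i.e. 92 < QS < 470.
From triangle RQS: 168 < QS < 372.
Both must hold, so QS lies in the intersection.

168 < QS < 372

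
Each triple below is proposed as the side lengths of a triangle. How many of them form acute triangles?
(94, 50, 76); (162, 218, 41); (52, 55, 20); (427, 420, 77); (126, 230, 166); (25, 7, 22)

1

(94,50,76): 50²+76² = 8276 < 8836 = 94² → obtuse
(162,218,41): 41+162 ≤ 218, not a triangle
(52,55,20): 20²+52² = 3104 > 3025 = 55² → acute
(427,420,77): 77²+420² = 182329 = 427² → right
(126,230,166): 126²+166² = 43432 < 52900 = 230² → obtuse
(25,7,22): 7²+22² = 533 < 625 = 25² → obtuse
1 of the 6 is acute.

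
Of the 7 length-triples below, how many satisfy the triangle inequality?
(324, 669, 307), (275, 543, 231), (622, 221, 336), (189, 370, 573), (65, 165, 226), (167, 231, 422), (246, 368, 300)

(307,324,669): 307+324 ≤ 669 → not valid
(231,275,543): 231+275 ≤ 543 → not valid
(221,336,622): 221+336 ≤ 622 → not valid
(189,370,573): 189+370 ≤ 573 → not valid
(65,165,226): 65+165 > 226 → valid
(167,231,422): 167+231 ≤ 422 → not valid
(246,300,368): 246+300 > 368 → valid
2 of the 7 triples form a triangle.

2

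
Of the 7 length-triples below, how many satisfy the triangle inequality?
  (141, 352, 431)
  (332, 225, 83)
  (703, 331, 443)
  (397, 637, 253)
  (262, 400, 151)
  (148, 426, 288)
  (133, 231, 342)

(141,352,431): 141+352 > 431 → valid
(83,225,332): 83+225 ≤ 332 → not valid
(331,443,703): 331+443 > 703 → valid
(253,397,637): 253+397 > 637 → valid
(151,262,400): 151+262 > 400 → valid
(148,288,426): 148+288 > 426 → valid
(133,231,342): 133+231 > 342 → valid
6 of the 7 triples form a triangle.

6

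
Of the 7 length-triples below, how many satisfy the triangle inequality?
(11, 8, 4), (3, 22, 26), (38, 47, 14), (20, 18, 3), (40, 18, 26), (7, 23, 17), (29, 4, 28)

6

(4,8,11): 4+8 > 11 → valid
(3,22,26): 3+22 ≤ 26 → not valid
(14,38,47): 14+38 > 47 → valid
(3,18,20): 3+18 > 20 → valid
(18,26,40): 18+26 > 40 → valid
(7,17,23): 7+17 > 23 → valid
(4,28,29): 4+28 > 29 → valid
6 of the 7 triples form a triangle.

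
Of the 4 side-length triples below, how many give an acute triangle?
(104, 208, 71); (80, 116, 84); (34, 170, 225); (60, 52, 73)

(104,208,71): 71+104 ≤ 208, not a triangle
(80,116,84): 80²+84² = 13456 = 116² → right
(34,170,225): 34+170 ≤ 225, not a triangle
(60,52,73): 52²+60² = 6304 > 5329 = 73² → acute
1 of the 4 is acute.

1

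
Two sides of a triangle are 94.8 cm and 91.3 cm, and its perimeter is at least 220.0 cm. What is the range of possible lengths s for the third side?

Triangle inequality alone gives 3.5 < s < 186.1.
The perimeter condition gives s ≥ 220.0 − 94.8 − 91.3 = 33.9.
Intersecting the two: 33.9 ≤ s < 186.1.

33.9 ≤ s < 186.1 cm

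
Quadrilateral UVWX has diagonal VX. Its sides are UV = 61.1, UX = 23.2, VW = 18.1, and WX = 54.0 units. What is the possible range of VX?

37.9 < VX < 72.1

From triangle UVX: |61.1 − 23.2| < VX < 61.1 + 23.2, i.e. 37.9 < VX < 84.3.
From triangle WVX: 35.9 < VX < 72.1.
Both must hold, so VX lies in the intersection.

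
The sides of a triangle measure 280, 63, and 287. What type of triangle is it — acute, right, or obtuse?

right

Compare the square of the longest side to the sum of squares of the other two: 63² + 280² = 82369 = 287².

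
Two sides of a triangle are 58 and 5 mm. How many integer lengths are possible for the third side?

The third side lies in the open interval (53, 63).
Integers from 54 to 62 inclusive: 62 − 54 + 1 = 9.

9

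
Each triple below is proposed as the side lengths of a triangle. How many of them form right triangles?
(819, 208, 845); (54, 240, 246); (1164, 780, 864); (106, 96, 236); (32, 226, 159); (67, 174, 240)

(819,208,845): 208²+819² = 714025 = 845² → right
(54,240,246): 54²+240² = 60516 = 246² → right
(1164,780,864): 780²+864² = 1354896 = 1164² → right
(106,96,236): 96+106 ≤ 236, not a triangle
(32,226,159): 32+159 ≤ 226, not a triangle
(67,174,240): 67²+174² = 34765 < 57600 = 240² → obtuse
3 of the 6 are right.

3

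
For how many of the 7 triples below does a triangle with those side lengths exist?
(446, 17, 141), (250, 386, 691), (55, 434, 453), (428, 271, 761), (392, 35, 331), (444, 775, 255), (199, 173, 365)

2

(17,141,446): 17+141 ≤ 446 → not valid
(250,386,691): 250+386 ≤ 691 → not valid
(55,434,453): 55+434 > 453 → valid
(271,428,761): 271+428 ≤ 761 → not valid
(35,331,392): 35+331 ≤ 392 → not valid
(255,444,775): 255+444 ≤ 775 → not valid
(173,199,365): 173+199 > 365 → valid
2 of the 7 triples form a triangle.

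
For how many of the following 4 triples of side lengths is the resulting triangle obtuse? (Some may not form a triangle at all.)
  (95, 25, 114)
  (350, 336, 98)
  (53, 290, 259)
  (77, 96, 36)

(95,25,114): 25²+95² = 9650 < 12996 = 114² → obtuse
(350,336,98): 98²+336² = 122500 = 350² → right
(53,290,259): 53²+259² = 69890 < 84100 = 290² → obtuse
(77,96,36): 36²+77² = 7225 < 9216 = 96² → obtuse
3 of the 4 are obtuse.

3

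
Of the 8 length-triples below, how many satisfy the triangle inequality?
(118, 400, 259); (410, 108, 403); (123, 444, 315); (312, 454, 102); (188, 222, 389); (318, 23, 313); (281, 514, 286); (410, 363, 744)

(118,259,400): 118+259 ≤ 400 → not valid
(108,403,410): 108+403 > 410 → valid
(123,315,444): 123+315 ≤ 444 → not valid
(102,312,454): 102+312 ≤ 454 → not valid
(188,222,389): 188+222 > 389 → valid
(23,313,318): 23+313 > 318 → valid
(281,286,514): 281+286 > 514 → valid
(363,410,744): 363+410 > 744 → valid
5 of the 8 triples form a triangle.

5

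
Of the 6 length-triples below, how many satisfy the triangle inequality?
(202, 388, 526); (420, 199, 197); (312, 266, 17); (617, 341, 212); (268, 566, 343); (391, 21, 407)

3

(202,388,526): 202+388 > 526 → valid
(197,199,420): 197+199 ≤ 420 → not valid
(17,266,312): 17+266 ≤ 312 → not valid
(212,341,617): 212+341 ≤ 617 → not valid
(268,343,566): 268+343 > 566 → valid
(21,391,407): 21+391 > 407 → valid
3 of the 6 triples form a triangle.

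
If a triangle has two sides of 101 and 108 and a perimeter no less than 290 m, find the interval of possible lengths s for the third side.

Triangle inequality alone gives 7 < s < 209.
The perimeter condition gives s ≥ 290 − 101 − 108 = 81.
Intersecting the two: 81 ≤ s < 209.

81 ≤ s < 209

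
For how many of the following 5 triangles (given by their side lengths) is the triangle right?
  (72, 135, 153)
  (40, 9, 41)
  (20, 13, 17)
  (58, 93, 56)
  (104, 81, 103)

2

(72,135,153): 72²+135² = 23409 = 153² → right
(40,9,41): 9²+40² = 1681 = 41² → right
(20,13,17): 13²+17² = 458 > 400 = 20² → acute
(58,93,56): 56²+58² = 6500 < 8649 = 93² → obtuse
(104,81,103): 81²+103² = 17170 > 10816 = 104² → acute
2 of the 5 are right.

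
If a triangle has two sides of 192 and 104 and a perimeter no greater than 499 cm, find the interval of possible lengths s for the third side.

Triangle inequality alone gives 88 < s < 296.
The perimeter condition gives s ≤ 499 − 192 − 104 = 203.
Intersecting the two: 88 < s ≤ 203.

88 < s ≤ 203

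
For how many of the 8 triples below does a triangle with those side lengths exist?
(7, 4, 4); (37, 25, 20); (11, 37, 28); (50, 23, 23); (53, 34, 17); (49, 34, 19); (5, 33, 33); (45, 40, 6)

(4,4,7): 4+4 > 7 → valid
(20,25,37): 20+25 > 37 → valid
(11,28,37): 11+28 > 37 → valid
(23,23,50): 23+23 ≤ 50 → not valid
(17,34,53): 17+34 ≤ 53 → not valid
(19,34,49): 19+34 > 49 → valid
(5,33,33): 5+33 > 33 → valid
(6,40,45): 6+40 > 45 → valid
6 of the 8 triples form a triangle.

6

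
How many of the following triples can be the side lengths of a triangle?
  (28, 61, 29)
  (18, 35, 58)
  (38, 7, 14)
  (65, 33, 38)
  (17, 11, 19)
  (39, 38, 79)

2

(28,29,61): 28+29 ≤ 61 → not valid
(18,35,58): 18+35 ≤ 58 → not valid
(7,14,38): 7+14 ≤ 38 → not valid
(33,38,65): 33+38 > 65 → valid
(11,17,19): 11+17 > 19 → valid
(38,39,79): 38+39 ≤ 79 → not valid
2 of the 6 triples form a triangle.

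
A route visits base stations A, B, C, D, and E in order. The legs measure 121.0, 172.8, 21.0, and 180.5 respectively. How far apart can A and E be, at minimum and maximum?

0 ≤ AE ≤ 495.3

The maximum is all hops collinear in one direction: 121.0 + 172.8 + 21.0 + 180.5 = 495.3.
The longest hop is 180.5; the others sum to 314.8. Since 180.5 ≤ 314.8, the path can fold back on itself completely, so the minimum distance is 0.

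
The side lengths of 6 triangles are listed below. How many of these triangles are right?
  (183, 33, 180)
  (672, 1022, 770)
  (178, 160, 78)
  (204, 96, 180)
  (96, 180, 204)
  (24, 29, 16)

(183,33,180): 33²+180² = 33489 = 183² → right
(672,1022,770): 672²+770² = 1044484 = 1022² → right
(178,160,78): 78²+160² = 31684 = 178² → right
(204,96,180): 96²+180² = 41616 = 204² → right
(96,180,204): 96²+180² = 41616 = 204² → right
(24,29,16): 16²+24² = 832 < 841 = 29² → obtuse
5 of the 6 are right.

5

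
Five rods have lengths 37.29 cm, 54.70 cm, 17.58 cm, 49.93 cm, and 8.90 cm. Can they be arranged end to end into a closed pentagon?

A pentagon exists iff every side is shorter than the sum of the others — equivalently, the longest side is less than the sum of the rest.
Longest side 54.70 < 113.70 (sum of the remaining 4), so yes.

Yes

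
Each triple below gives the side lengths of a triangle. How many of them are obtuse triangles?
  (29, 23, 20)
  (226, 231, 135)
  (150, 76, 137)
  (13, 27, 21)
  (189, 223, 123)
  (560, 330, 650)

(29,23,20): 20²+23² = 929 > 841 = 29² → acute
(226,231,135): 135²+226² = 69301 > 53361 = 231² → acute
(150,76,137): 76²+137² = 24545 > 22500 = 150² → acute
(13,27,21): 13²+21² = 610 < 729 = 27² → obtuse
(189,223,123): 123²+189² = 50850 > 49729 = 223² → acute
(560,330,650): 330²+560² = 422500 = 650² → right
1 of the 6 is obtuse.

1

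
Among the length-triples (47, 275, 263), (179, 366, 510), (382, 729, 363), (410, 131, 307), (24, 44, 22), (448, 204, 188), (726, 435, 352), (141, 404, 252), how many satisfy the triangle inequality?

6

(47,263,275): 47+263 > 275 → valid
(179,366,510): 179+366 > 510 → valid
(363,382,729): 363+382 > 729 → valid
(131,307,410): 131+307 > 410 → valid
(22,24,44): 22+24 > 44 → valid
(188,204,448): 188+204 ≤ 448 → not valid
(352,435,726): 352+435 > 726 → valid
(141,252,404): 141+252 ≤ 404 → not valid
6 of the 8 triples form a triangle.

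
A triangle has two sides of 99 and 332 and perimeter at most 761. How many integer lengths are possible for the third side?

97

Triangle inequality: 233 < x < 431. Perimeter ≤ 761 gives x ≤ 761 − 99 − 332 = 330.
So 233 < x ≤ 330; integers 234 through 330: 97 values.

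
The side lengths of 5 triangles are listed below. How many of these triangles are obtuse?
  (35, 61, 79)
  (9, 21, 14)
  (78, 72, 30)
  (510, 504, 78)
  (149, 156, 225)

(35,61,79): 35²+61² = 4946 < 6241 = 79² → obtuse
(9,21,14): 9²+14² = 277 < 441 = 21² → obtuse
(78,72,30): 30²+72² = 6084 = 78² → right
(510,504,78): 78²+504² = 260100 = 510² → right
(149,156,225): 149²+156² = 46537 < 50625 = 225² → obtuse
3 of the 5 are obtuse.

3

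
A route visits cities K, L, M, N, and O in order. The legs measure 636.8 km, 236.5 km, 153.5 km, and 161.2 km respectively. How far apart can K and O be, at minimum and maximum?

The maximum is all hops collinear in one direction: 636.8 + 236.5 + 153.5 + 161.2 = 1188.0.
The longest hop is 636.8; the others sum to 551.2. Folding the others back against it leaves at least 636.8 − 551.2 = 85.6.

85.6 ≤ KO ≤ 1188.0 km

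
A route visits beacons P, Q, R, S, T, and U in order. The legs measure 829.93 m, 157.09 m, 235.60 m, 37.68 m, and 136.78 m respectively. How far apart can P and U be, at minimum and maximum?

262.78 ≤ PU ≤ 1397.08 m

The maximum is all hops collinear in one direction: 829.93 + 157.09 + 235.60 + 37.68 + 136.78 = 1397.08.
The longest hop is 829.93; the others sum to 567.15. Folding the others back against it leaves at least 829.93 − 567.15 = 262.78.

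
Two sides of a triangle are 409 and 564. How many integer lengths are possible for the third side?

817

The third side lies in the open interval (155, 973).
Integers from 156 to 972 inclusive: 972 − 156 + 1 = 817.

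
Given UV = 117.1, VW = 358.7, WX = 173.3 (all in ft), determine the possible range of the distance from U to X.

The maximum is all hops collinear in one direction: 117.1 + 358.7 + 173.3 = 649.1.
The longest hop is 358.7; the others sum to 290.4. Folding the others back against it leaves at least 358.7 − 290.4 = 68.3.

68.3 ≤ UX ≤ 649.1 ft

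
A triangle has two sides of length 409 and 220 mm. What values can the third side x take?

189 < x < 629

By the triangle inequality, x must be less than 409 + 220 = 629 and greater than |409 − 220| = 189.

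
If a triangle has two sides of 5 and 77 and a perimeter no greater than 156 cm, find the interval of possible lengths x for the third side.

72 < x ≤ 74

Triangle inequality alone gives 72 < x < 82.
The perimeter condition gives x ≤ 156 − 5 − 77 = 74.
Intersecting the two: 72 < x ≤ 74.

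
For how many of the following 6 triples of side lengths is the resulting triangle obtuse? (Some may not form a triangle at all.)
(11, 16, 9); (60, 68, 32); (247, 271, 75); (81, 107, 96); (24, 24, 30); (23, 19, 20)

(11,16,9): 9²+11² = 202 < 256 = 16² → obtuse
(60,68,32): 32²+60² = 4624 = 68² → right
(247,271,75): 75²+247² = 66634 < 73441 = 271² → obtuse
(81,107,96): 81²+96² = 15777 > 11449 = 107² → acute
(24,24,30): 24²+24² = 1152 > 900 = 30² → acute
(23,19,20): 19²+20² = 761 > 529 = 23² → acute
2 of the 6 are obtuse.

2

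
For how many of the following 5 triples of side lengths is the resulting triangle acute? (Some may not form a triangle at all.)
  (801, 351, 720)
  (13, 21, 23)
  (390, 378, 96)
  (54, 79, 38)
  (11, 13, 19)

(801,351,720): 351²+720² = 641601 = 801² → right
(13,21,23): 13²+21² = 610 > 529 = 23² → acute
(390,378,96): 96²+378² = 152100 = 390² → right
(54,79,38): 38²+54² = 4360 < 6241 = 79² → obtuse
(11,13,19): 11²+13² = 290 < 361 = 19² → obtuse
1 of the 5 is acute.

1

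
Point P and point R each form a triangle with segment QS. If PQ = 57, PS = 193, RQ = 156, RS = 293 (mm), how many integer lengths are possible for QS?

112

From triangle PQS: 136 < QS < 250.
From triangle RQS: 137 < QS < 449.
Intersection: 137 < QS < 250, so integers 138 through 249: 112 values.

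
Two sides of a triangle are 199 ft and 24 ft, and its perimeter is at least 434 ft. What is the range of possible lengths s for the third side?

211 ≤ s < 223 ft

Triangle inequality alone gives 175 < s < 223.
The perimeter condition gives s ≥ 434 − 199 − 24 = 211.
Intersecting the two: 211 ≤ s < 223.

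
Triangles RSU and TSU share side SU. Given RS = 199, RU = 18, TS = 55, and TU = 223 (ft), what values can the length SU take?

181 < SU < 217

From triangle RSU: |199 − 18| < SU < 199 + 18, i.e. 181 < SU < 217.
From triangle TSU: 168 < SU < 278.
Both must hold, so SU lies in the intersection.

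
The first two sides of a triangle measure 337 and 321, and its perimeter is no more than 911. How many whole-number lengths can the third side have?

237

Triangle inequality: 16 < x < 658. Perimeter ≤ 911 gives x ≤ 911 − 337 − 321 = 253.
So 16 < x ≤ 253; integers 17 through 253: 237 values.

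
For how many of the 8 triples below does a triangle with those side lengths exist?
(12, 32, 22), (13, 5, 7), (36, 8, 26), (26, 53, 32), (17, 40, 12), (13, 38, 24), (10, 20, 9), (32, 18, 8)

2

(12,22,32): 12+22 > 32 → valid
(5,7,13): 5+7 ≤ 13 → not valid
(8,26,36): 8+26 ≤ 36 → not valid
(26,32,53): 26+32 > 53 → valid
(12,17,40): 12+17 ≤ 40 → not valid
(13,24,38): 13+24 ≤ 38 → not valid
(9,10,20): 9+10 ≤ 20 → not valid
(8,18,32): 8+18 ≤ 32 → not valid
2 of the 8 triples form a triangle.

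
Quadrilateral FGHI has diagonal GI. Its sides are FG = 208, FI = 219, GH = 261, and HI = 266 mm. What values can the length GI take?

From triangle FGI: |208 − 219| < GI < 208 + 219, i.e. 11 < GI < 427.
From triangle HGI: 5 < GI < 527.
Both must hold, so GI lies in the intersection.

11 < GI < 427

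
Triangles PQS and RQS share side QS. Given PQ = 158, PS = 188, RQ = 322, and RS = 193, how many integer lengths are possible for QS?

From triangle PQS: 30 < QS < 346.
From triangle RQS: 129 < QS < 515.
Intersection: 129 < QS < 346, so integers 130 through 345: 216 values.

216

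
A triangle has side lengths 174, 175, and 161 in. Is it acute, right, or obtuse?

Compare the square of the longest side to the sum of squares of the other two: 161² + 174² = 56197 > 30625 = 175².

acute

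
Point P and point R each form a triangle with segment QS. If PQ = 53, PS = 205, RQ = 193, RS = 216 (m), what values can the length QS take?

152 < QS < 258

From triangle PQS: |53 − 205| < QS < 53 + 205, i.e. 152 < QS < 258.
From triangle RQS: 23 < QS < 409.
Both must hold, so QS lies in the intersection.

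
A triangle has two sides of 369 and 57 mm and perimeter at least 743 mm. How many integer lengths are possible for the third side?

109

Triangle inequality: 312 < x < 426. Perimeter ≥ 743 gives x ≥ 743 − 369 − 57 = 317.
So 317 ≤ x < 426; integers 317 through 425: 109 values.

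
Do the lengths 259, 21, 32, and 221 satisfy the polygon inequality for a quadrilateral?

A quadrilateral exists iff every side is shorter than the sum of the others — equivalently, the longest side is less than the sum of the rest.
Longest side 259 < 274 (sum of the remaining 3), so yes.

Yes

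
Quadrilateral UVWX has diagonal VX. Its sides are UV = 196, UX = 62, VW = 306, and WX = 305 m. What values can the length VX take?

134 < VX < 258

From triangle UVX: |196 − 62| < VX < 196 + 62, i.e. 134 < VX < 258.
From triangle WVX: 1 < VX < 611.
Both must hold, so VX lies in the intersection.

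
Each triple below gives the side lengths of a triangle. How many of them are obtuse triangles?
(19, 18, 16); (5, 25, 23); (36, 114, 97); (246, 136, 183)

(19,18,16): 16²+18² = 580 > 361 = 19² → acute
(5,25,23): 5²+23² = 554 < 625 = 25² → obtuse
(36,114,97): 36²+97² = 10705 < 12996 = 114² → obtuse
(246,136,183): 136²+183² = 51985 < 60516 = 246² → obtuse
3 of the 4 are obtuse.

3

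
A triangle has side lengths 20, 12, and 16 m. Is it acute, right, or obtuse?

right

Compare the square of the longest side to the sum of squares of the other two: 12² + 16² = 400 = 20².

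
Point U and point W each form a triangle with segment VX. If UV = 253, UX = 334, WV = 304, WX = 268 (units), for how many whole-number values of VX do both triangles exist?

490

From triangle UVX: 81 < VX < 587.
From triangle WVX: 36 < VX < 572.
Intersection: 81 < VX < 572, so integers 82 through 571: 490 values.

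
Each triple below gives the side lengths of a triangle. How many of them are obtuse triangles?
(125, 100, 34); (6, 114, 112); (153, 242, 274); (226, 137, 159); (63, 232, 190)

(125,100,34): 34²+100² = 11156 < 15625 = 125² → obtuse
(6,114,112): 6²+112² = 12580 < 12996 = 114² → obtuse
(153,242,274): 153²+242² = 81973 > 75076 = 274² → acute
(226,137,159): 137²+159² = 44050 < 51076 = 226² → obtuse
(63,232,190): 63²+190² = 40069 < 53824 = 232² → obtuse
4 of the 5 are obtuse.

4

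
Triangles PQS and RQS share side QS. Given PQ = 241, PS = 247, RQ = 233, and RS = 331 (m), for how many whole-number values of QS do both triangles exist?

From triangle PQS: 6 < QS < 488.
From triangle RQS: 98 < QS < 564.
Intersection: 98 < QS < 488, so integers 99 through 487: 389 values.

389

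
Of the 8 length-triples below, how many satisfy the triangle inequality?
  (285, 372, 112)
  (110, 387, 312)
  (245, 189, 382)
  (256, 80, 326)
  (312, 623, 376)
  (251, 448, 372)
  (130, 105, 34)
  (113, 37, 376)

7

(112,285,372): 112+285 > 372 → valid
(110,312,387): 110+312 > 387 → valid
(189,245,382): 189+245 > 382 → valid
(80,256,326): 80+256 > 326 → valid
(312,376,623): 312+376 > 623 → valid
(251,372,448): 251+372 > 448 → valid
(34,105,130): 34+105 > 130 → valid
(37,113,376): 37+113 ≤ 376 → not valid
7 of the 8 triples form a triangle.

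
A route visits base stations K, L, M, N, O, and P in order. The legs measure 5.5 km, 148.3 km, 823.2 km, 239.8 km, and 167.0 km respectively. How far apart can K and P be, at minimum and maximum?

262.6 ≤ KP ≤ 1383.8 km

The maximum is all hops collinear in one direction: 5.5 + 148.3 + 823.2 + 239.8 + 167.0 = 1383.8.
The longest hop is 823.2; the others sum to 560.6. Folding the others back against it leaves at least 823.2 − 560.6 = 262.6.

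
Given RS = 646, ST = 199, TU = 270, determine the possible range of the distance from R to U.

177 ≤ RU ≤ 1115

The maximum is all hops collinear in one direction: 646 + 199 + 270 = 1115.
The longest hop is 646; the others sum to 469. Folding the others back against it leaves at least 646 − 469 = 177.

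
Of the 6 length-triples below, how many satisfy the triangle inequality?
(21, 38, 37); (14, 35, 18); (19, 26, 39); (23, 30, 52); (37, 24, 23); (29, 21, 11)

5

(21,37,38): 21+37 > 38 → valid
(14,18,35): 14+18 ≤ 35 → not valid
(19,26,39): 19+26 > 39 → valid
(23,30,52): 23+30 > 52 → valid
(23,24,37): 23+24 > 37 → valid
(11,21,29): 11+21 > 29 → valid
5 of the 6 triples form a triangle.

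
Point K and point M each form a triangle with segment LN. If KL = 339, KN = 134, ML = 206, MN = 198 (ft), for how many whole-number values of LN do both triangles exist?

From triangle KLN: 205 < LN < 473.
From triangle MLN: 8 < LN < 404.
Intersection: 205 < LN < 404, so integers 206 through 403: 198 values.

198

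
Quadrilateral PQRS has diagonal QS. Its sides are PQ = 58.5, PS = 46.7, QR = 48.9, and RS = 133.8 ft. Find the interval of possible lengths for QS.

From triangle PQS: |58.5 − 46.7| < QS < 58.5 + 46.7, i.e. 11.8 < QS < 105.2.
From triangle RQS: 84.9 < QS < 182.7.
Both must hold, so QS lies in the intersection.

84.9 < QS < 105.2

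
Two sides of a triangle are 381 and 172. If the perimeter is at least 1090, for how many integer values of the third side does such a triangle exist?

Triangle inequality: 209 < x < 553. Perimeter ≥ 1090 gives x ≥ 1090 − 381 − 172 = 537.
So 537 ≤ x < 553; integers 537 through 552: 16 values.

16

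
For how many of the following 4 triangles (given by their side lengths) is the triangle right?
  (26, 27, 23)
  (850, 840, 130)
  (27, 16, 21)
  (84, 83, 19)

(26,27,23): 23²+26² = 1205 > 729 = 27² → acute
(850,840,130): 130²+840² = 722500 = 850² → right
(27,16,21): 16²+21² = 697 < 729 = 27² → obtuse
(84,83,19): 19²+83² = 7250 > 7056 = 84² → acute
1 of the 4 is right.

1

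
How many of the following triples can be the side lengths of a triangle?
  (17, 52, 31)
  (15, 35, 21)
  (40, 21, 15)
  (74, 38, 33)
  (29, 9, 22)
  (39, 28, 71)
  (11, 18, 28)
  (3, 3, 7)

(17,31,52): 17+31 ≤ 52 → not valid
(15,21,35): 15+21 > 35 → valid
(15,21,40): 15+21 ≤ 40 → not valid
(33,38,74): 33+38 ≤ 74 → not valid
(9,22,29): 9+22 > 29 → valid
(28,39,71): 28+39 ≤ 71 → not valid
(11,18,28): 11+18 > 28 → valid
(3,3,7): 3+3 ≤ 7 → not valid
3 of the 8 triples form a triangle.

3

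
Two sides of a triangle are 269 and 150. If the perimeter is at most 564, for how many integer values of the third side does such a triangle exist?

26

Triangle inequality: 119 < x < 419. Perimeter ≤ 564 gives x ≤ 564 − 269 − 150 = 145.
So 119 < x ≤ 145; integers 120 through 145: 26 values.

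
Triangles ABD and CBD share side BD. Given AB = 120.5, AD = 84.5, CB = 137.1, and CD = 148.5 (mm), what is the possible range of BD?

From triangle ABD: |120.5 − 84.5| < BD < 120.5 + 84.5, i.e. 36.0 < BD < 205.0.
From triangle CBD: 11.4 < BD < 285.6.
Both must hold, so BD lies in the intersection.

36.0 < BD < 205.0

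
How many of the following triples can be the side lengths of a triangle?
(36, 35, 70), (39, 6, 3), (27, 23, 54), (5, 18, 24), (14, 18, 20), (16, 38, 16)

(35,36,70): 35+36 > 70 → valid
(3,6,39): 3+6 ≤ 39 → not valid
(23,27,54): 23+27 ≤ 54 → not valid
(5,18,24): 5+18 ≤ 24 → not valid
(14,18,20): 14+18 > 20 → valid
(16,16,38): 16+16 ≤ 38 → not valid
2 of the 6 triples form a triangle.

2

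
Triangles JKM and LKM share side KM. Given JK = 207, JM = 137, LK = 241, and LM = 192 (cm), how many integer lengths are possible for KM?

273

From triangle JKM: 70 < KM < 344.
From triangle LKM: 49 < KM < 433.
Intersection: 70 < KM < 344, so integers 71 through 343: 273 values.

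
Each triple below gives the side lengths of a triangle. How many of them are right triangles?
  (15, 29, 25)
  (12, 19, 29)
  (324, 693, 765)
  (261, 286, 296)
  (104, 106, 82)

1

(15,29,25): 15²+25² = 850 > 841 = 29² → acute
(12,19,29): 12²+19² = 505 < 841 = 29² → obtuse
(324,693,765): 324²+693² = 585225 = 765² → right
(261,286,296): 261²+286² = 149917 > 87616 = 296² → acute
(104,106,82): 82²+104² = 17540 > 11236 = 106² → acute
1 of the 5 is right.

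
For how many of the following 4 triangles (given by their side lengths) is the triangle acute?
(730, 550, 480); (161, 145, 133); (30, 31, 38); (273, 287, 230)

3

(730,550,480): 480²+550² = 532900 = 730² → right
(161,145,133): 133²+145² = 38714 > 25921 = 161² → acute
(30,31,38): 30²+31² = 1861 > 1444 = 38² → acute
(273,287,230): 230²+273² = 127429 > 82369 = 287² → acute
3 of the 4 are acute.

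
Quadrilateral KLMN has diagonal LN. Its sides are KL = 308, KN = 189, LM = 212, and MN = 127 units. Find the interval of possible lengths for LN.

From triangle KLN: |308 − 189| < LN < 308 + 189, i.e. 119 < LN < 497.
From triangle MLN: 85 < LN < 339.
Both must hold, so LN lies in the intersection.

119 < LN < 339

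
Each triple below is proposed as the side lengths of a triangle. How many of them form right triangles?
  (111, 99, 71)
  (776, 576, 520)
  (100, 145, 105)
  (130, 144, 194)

(111,99,71): 71²+99² = 14842 > 12321 = 111² → acute
(776,576,520): 520²+576² = 602176 = 776² → right
(100,145,105): 100²+105² = 21025 = 145² → right
(130,144,194): 130²+144² = 37636 = 194² → right
3 of the 4 are right.

3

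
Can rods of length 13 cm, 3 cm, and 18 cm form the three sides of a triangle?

No

The longest side is 18, but the other two sum to only 16.
16 < 18, so the triangle inequality fails.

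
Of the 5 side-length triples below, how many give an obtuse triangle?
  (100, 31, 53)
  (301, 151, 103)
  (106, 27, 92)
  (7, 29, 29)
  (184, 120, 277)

2

(100,31,53): 31+53 ≤ 100, not a triangle
(301,151,103): 103+151 ≤ 301, not a triangle
(106,27,92): 27²+92² = 9193 < 11236 = 106² → obtuse
(7,29,29): 7²+29² = 890 > 841 = 29² → acute
(184,120,277): 120²+184² = 48256 < 76729 = 277² → obtuse
2 of the 5 are obtuse.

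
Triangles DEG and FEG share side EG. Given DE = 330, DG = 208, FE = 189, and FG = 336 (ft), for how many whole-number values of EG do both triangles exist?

From triangle DEG: 122 < EG < 538.
From triangle FEG: 147 < EG < 525.
Intersection: 147 < EG < 525, so integers 148 through 524: 377 values.

377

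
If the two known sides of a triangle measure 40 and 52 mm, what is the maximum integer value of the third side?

91

The third side must be strictly less than 40 + 52 = 92.
The largest integer below 92 is 91.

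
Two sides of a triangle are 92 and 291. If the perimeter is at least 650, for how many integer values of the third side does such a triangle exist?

Triangle inequality: 199 < x < 383. Perimeter ≥ 650 gives x ≥ 650 − 92 − 291 = 267.
So 267 ≤ x < 383; integers 267 through 382: 116 values.

116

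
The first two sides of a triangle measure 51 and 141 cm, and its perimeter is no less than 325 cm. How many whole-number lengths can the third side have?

Triangle inequality: 90 < x < 192. Perimeter ≥ 325 gives x ≥ 325 − 51 − 141 = 133.
So 133 ≤ x < 192; integers 133 through 191: 59 values.

59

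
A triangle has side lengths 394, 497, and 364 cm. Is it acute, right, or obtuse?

Compare the square of the longest side to the sum of squares of the other two: 364² + 394² = 287732 > 247009 = 497².

acute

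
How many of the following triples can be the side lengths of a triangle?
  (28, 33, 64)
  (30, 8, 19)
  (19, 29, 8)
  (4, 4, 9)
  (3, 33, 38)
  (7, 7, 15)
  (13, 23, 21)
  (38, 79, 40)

1

(28,33,64): 28+33 ≤ 64 → not valid
(8,19,30): 8+19 ≤ 30 → not valid
(8,19,29): 8+19 ≤ 29 → not valid
(4,4,9): 4+4 ≤ 9 → not valid
(3,33,38): 3+33 ≤ 38 → not valid
(7,7,15): 7+7 ≤ 15 → not valid
(13,21,23): 13+21 > 23 → valid
(38,40,79): 38+40 ≤ 79 → not valid
1 of the 8 triples forms a triangle.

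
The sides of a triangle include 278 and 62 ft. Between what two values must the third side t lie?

By the triangle inequality, t must be less than 278 + 62 = 340 and greater than |278 − 62| = 216.

216 < t < 340 (ft)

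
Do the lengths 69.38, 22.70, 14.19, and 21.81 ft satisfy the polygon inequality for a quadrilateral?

No

For a quadrilateral, each side must be shorter than the sum of the others.
Here the longest side is 69.38, but the remaining 3 sides sum to only 58.70.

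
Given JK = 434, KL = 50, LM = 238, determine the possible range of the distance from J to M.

The maximum is all hops collinear in one direction: 434 + 50 + 238 = 722.
The longest hop is 434; the others sum to 288. Folding the others back against it leaves at least 434 − 288 = 146.

146 ≤ JM ≤ 722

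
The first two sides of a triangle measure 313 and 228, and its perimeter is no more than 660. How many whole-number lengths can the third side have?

34

Triangle inequality: 85 < x < 541. Perimeter ≤ 660 gives x ≤ 660 − 313 − 228 = 119.
So 85 < x ≤ 119; integers 86 through 119: 34 values.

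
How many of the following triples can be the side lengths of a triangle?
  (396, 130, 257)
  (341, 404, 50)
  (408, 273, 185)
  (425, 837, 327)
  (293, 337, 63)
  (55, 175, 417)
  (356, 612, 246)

(130,257,396): 130+257 ≤ 396 → not valid
(50,341,404): 50+341 ≤ 404 → not valid
(185,273,408): 185+273 > 408 → valid
(327,425,837): 327+425 ≤ 837 → not valid
(63,293,337): 63+293 > 337 → valid
(55,175,417): 55+175 ≤ 417 → not valid
(246,356,612): 246+356 ≤ 612 → not valid
2 of the 7 triples form a triangle.

2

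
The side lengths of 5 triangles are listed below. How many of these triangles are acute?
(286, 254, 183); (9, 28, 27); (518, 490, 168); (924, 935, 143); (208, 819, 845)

(286,254,183): 183²+254² = 98005 > 81796 = 286² → acute
(9,28,27): 9²+27² = 810 > 784 = 28² → acute
(518,490,168): 168²+490² = 268324 = 518² → right
(924,935,143): 143²+924² = 874225 = 935² → right
(208,819,845): 208²+819² = 714025 = 845² → right
2 of the 5 are acute.

2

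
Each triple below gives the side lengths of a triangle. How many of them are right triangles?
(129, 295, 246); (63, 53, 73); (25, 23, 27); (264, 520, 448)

(129,295,246): 129²+246² = 77157 < 87025 = 295² → obtuse
(63,53,73): 53²+63² = 6778 > 5329 = 73² → acute
(25,23,27): 23²+25² = 1154 > 729 = 27² → acute
(264,520,448): 264²+448² = 270400 = 520² → right
1 of the 4 is right.

1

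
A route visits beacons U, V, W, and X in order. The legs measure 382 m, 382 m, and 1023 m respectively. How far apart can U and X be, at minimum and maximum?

The maximum is all hops collinear in one direction: 382 + 382 + 1023 = 1787.
The longest hop is 1023; the others sum to 764. Folding the others back against it leaves at least 1023 − 764 = 259.

259 ≤ UX ≤ 1787 m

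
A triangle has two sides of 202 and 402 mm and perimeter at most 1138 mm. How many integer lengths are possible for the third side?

334

Triangle inequality: 200 < x < 604. Perimeter ≤ 1138 gives x ≤ 1138 − 202 − 402 = 534.
So 200 < x ≤ 534; integers 201 through 534: 334 values.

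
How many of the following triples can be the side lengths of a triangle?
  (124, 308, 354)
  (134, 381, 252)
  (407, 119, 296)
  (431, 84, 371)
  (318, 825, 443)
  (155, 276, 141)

5

(124,308,354): 124+308 > 354 → valid
(134,252,381): 134+252 > 381 → valid
(119,296,407): 119+296 > 407 → valid
(84,371,431): 84+371 > 431 → valid
(318,443,825): 318+443 ≤ 825 → not valid
(141,155,276): 141+155 > 276 → valid
5 of the 6 triples form a triangle.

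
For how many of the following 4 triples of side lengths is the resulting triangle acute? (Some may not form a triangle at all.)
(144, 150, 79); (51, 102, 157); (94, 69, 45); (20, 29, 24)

(144,150,79): 79²+144² = 26977 > 22500 = 150² → acute
(51,102,157): 51+102 ≤ 157, not a triangle
(94,69,45): 45²+69² = 6786 < 8836 = 94² → obtuse
(20,29,24): 20²+24² = 976 > 841 = 29² → acute
2 of the 4 are acute.

2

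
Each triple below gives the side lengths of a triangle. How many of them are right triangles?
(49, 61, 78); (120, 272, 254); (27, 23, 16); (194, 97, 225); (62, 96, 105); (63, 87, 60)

(49,61,78): 49²+61² = 6122 > 6084 = 78² → acute
(120,272,254): 120²+254² = 78916 > 73984 = 272² → acute
(27,23,16): 16²+23² = 785 > 729 = 27² → acute
(194,97,225): 97²+194² = 47045 < 50625 = 225² → obtuse
(62,96,105): 62²+96² = 13060 > 11025 = 105² → acute
(63,87,60): 60²+63² = 7569 = 87² → right
1 of the 6 is right.

1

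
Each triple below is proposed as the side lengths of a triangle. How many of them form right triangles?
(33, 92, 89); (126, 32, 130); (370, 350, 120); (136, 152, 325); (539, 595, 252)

(33,92,89): 33²+89² = 9010 > 8464 = 92² → acute
(126,32,130): 32²+126² = 16900 = 130² → right
(370,350,120): 120²+350² = 136900 = 370² → right
(136,152,325): 136+152 ≤ 325, not a triangle
(539,595,252): 252²+539² = 354025 = 595² → right
3 of the 5 are right.

3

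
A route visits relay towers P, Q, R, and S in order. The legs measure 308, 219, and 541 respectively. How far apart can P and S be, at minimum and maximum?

The maximum is all hops collinear in one direction: 308 + 219 + 541 = 1068.
The longest hop is 541; the others sum to 527. Folding the others back against it leaves at least 541 − 527 = 14.

14 ≤ PS ≤ 1068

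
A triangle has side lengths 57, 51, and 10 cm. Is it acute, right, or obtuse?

Compare the square of the longest side to the sum of squares of the other two: 10² + 51² = 2701 < 3249 = 57².

obtuse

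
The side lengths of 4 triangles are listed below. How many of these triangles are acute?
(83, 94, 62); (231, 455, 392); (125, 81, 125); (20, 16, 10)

2

(83,94,62): 62²+83² = 10733 > 8836 = 94² → acute
(231,455,392): 231²+392² = 207025 = 455² → right
(125,81,125): 81²+125² = 22186 > 15625 = 125² → acute
(20,16,10): 10²+16² = 356 < 400 = 20² → obtuse
2 of the 4 are acute.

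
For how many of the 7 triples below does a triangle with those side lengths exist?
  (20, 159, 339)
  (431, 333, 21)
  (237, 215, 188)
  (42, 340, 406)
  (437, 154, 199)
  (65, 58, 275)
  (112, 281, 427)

(20,159,339): 20+159 ≤ 339 → not valid
(21,333,431): 21+333 ≤ 431 → not valid
(188,215,237): 188+215 > 237 → valid
(42,340,406): 42+340 ≤ 406 → not valid
(154,199,437): 154+199 ≤ 437 → not valid
(58,65,275): 58+65 ≤ 275 → not valid
(112,281,427): 112+281 ≤ 427 → not valid
1 of the 7 triples forms a triangle.

1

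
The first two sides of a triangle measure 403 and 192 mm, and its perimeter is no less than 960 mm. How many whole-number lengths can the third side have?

230

Triangle inequality: 211 < x < 595. Perimeter ≥ 960 gives x ≥ 960 − 403 − 192 = 365.
So 365 ≤ x < 595; integers 365 through 594: 230 values.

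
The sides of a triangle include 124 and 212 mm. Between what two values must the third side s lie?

By the triangle inequality, s must be less than 124 + 212 = 336 and greater than |124 − 212| = 88.

88 < s < 336 (mm)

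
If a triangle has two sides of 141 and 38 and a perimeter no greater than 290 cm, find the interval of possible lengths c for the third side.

Triangle inequality alone gives 103 < c < 179.
The perimeter condition gives c ≤ 290 − 141 − 38 = 111.
Intersecting the two: 103 < c ≤ 111.

103 < c ≤ 111 cm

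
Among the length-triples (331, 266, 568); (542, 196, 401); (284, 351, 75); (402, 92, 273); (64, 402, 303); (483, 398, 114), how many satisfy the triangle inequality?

(266,331,568): 266+331 > 568 → valid
(196,401,542): 196+401 > 542 → valid
(75,284,351): 75+284 > 351 → valid
(92,273,402): 92+273 ≤ 402 → not valid
(64,303,402): 64+303 ≤ 402 → not valid
(114,398,483): 114+398 > 483 → valid
4 of the 6 triples form a triangle.

4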